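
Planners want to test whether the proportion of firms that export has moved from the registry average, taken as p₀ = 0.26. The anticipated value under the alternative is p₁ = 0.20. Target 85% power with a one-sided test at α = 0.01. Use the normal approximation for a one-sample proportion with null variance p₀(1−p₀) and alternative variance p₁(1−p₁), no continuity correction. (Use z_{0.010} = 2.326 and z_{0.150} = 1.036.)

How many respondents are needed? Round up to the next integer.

n = 572

n = [z_α·√(p₀q₀) + z_β·√(p₁q₁)]² / (p₁ − p₀)²
  = [2.326·√(0.26·0.74) + 1.036·√(0.20·0.80)]² / (-0.06)²
  = [2.326·0.4386 + 1.036·0.4000]² / 0.0036
  = [1.4347]² / 0.0036
  = 571.74
Round up → n = 572.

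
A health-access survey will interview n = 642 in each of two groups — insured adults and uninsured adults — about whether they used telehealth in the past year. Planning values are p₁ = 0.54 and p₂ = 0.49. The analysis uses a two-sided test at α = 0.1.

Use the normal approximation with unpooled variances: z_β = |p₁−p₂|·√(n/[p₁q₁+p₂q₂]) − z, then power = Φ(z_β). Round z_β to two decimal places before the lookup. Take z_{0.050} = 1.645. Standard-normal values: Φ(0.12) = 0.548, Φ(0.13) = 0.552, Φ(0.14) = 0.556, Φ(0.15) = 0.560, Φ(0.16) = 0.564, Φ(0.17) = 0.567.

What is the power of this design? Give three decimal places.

z_β = |p₁−p₂|·√(n/[p₁q₁+p₂q₂]) − z_{α/2}
    = 0.05 · √(642/0.4983) − 1.645
    = 0.05 · 35.8940 − 1.645
    = 1.7947 − 1.645 = 0.1497 → 0.15
Power = Φ(0.15) = 0.560.

Power ≈ 0.560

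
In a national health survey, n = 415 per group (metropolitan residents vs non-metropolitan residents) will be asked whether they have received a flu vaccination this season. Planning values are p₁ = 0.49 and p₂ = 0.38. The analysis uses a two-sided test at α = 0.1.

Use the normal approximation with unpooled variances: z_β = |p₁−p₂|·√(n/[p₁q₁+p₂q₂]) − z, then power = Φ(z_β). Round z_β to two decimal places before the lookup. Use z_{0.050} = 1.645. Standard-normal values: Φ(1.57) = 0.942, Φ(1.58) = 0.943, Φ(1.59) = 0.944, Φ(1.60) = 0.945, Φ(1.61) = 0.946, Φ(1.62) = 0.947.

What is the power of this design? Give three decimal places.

z_β = |p₁−p₂|·√(n/[p₁q₁+p₂q₂]) − z_{α/2}
    = 0.11 · √(415/0.4855) − 1.645
    = 0.11 · 29.2368 − 1.645
    = 3.2160 − 1.645 = 1.5710 → 1.57
Power = Φ(1.57) = 0.942.

Power ≈ 0.942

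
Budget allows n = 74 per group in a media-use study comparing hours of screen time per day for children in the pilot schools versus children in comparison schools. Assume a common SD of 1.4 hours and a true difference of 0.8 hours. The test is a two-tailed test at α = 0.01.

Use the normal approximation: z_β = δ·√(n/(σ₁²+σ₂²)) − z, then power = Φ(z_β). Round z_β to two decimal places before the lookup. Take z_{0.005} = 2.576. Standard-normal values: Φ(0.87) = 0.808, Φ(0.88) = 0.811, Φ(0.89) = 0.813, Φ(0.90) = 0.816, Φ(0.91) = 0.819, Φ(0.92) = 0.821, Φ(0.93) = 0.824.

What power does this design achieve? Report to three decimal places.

z_β = δ·√(n/(σ₁²+σ₂²)) − z_{α/2}
    = 0.8 · √(74/3.92) − 2.576
    = 0.8 · 4.34483 − 2.576
    = 3.4759 − 2.576 = 0.8999 → 0.90
Power = Φ(0.90) = 0.816.

Power ≈ 0.816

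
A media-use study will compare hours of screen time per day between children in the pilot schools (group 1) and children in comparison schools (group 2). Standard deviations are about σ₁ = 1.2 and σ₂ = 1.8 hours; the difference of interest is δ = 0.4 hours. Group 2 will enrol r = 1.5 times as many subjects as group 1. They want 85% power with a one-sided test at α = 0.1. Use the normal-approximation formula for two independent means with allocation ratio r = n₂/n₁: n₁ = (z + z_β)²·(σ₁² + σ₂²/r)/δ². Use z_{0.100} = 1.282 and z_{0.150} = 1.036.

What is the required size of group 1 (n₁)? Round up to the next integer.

n₁ = (z_α + z_β)² · (σ₁² + σ₂²/r) / δ²
   = (1.282 + 1.036)² · (1.2² + 1.8²/1.5) / 0.4²
   = 5.3731 · (1.44 + 2.16) / 0.16
   = 5.3731 · 3.6 / 0.16
   = 120.90
Round up → n₁ = 121; n₂ = r·n₁ = 1.5 × 121 = 182.

n₁ = 121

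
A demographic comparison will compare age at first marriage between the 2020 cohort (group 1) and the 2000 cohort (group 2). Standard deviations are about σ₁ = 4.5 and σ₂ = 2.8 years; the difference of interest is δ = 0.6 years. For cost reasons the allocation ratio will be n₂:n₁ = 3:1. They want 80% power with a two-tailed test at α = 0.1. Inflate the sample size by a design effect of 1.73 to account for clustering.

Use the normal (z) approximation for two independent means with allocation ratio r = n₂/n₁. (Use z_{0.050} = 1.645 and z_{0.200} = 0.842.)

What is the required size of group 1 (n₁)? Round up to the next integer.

n₁ = 680

n₁ = (z_{α/2} + z_β)² · (σ₁² + σ₂²/r) / δ²
   = (1.645 + 0.842)² · (4.5² + 2.8²/3) / 0.6²
   = 6.1852 · (20.25 + 2.6133) / 0.36
   = 6.1852 · 22.8633 / 0.36
   = 392.82
Design effect: 1.73 × 392.82 = 679.57.
Round up → n₁ = 680; n₂ = r·n₁ = 3 × 680 = 2040.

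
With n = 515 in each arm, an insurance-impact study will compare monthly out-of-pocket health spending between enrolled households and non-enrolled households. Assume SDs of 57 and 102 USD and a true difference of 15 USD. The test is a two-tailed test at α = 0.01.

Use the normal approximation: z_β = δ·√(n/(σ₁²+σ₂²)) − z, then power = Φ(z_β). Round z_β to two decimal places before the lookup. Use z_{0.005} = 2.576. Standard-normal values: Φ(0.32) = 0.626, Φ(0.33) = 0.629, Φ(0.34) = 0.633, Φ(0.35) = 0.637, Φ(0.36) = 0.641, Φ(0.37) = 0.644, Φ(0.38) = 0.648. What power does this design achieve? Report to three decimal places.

Power ≈ 0.633

z_β = δ·√(n/(σ₁²+σ₂²)) − z_{α/2}
    = 15 · √(515/13653) − 2.576
    = 15 · 0.19422 − 2.576
    = 2.9133 − 2.576 = 0.3373 → 0.34
Power = Φ(0.34) = 0.633.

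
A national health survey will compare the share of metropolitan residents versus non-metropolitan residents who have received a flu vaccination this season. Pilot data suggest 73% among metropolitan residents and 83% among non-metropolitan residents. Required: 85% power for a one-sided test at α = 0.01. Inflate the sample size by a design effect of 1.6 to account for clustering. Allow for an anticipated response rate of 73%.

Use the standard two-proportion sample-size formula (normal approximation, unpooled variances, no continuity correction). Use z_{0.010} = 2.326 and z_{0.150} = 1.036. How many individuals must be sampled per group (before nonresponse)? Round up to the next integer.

n = 838 per group

n = (z_α + z_β)² · [p₁(1−p₁) + p₂(1−p₂)] / (p₁ − p₂)²
  = (2.326 + 1.036)² · (0.73·0.27 + 0.83·0.17) / (-0.10)²
  = (3.362)² · (0.1971 + 0.1411) / 0.0100
  = 11.3030 · 0.3382 / 0.0100
  = 382.27
Design effect: 1.6 × 382.27 = 611.63.
Adjust for 73% response: 611.63 / 0.73 = 837.85.
Round up → n = 838 per group.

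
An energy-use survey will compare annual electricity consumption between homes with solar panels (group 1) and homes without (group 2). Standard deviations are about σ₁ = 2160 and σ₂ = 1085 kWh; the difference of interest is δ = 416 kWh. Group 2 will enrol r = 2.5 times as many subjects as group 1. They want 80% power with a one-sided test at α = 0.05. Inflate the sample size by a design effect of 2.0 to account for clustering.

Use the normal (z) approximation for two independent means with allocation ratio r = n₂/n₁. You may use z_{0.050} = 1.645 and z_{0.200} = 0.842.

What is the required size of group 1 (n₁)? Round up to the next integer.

n₁ = (z_α + z_β)² · (σ₁² + σ₂²/r) / δ²
   = (1.645 + 0.842)² · (2160² + 1085²/2.5) / 416²
   = 6.1852 · (4665600 + 470890) / 173056
   = 6.1852 · 5136490 / 173056
   = 183.58
Design effect: 2.0 × 183.58 = 367.17.
Round up → n₁ = 368; n₂ = r·n₁ = 2.5 × 368 = 920.

n₁ = 368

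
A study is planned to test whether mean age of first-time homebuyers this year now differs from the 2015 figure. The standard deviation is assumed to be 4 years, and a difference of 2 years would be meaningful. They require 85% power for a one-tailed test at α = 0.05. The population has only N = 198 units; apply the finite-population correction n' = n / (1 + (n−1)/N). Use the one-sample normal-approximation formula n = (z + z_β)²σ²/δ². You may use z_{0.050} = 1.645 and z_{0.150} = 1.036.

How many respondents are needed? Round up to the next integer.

n = (z_α + z_β)² · σ² / δ²
  = (1.645 + 1.036)² · 4² / 2²
  = 7.1878 · 16 / 4
  = 28.75
Finite-population correction (N = 198): 28.75 / (1 + (28.75 − 1)/198) = 25.22.
Round up → n = 26.

n = 26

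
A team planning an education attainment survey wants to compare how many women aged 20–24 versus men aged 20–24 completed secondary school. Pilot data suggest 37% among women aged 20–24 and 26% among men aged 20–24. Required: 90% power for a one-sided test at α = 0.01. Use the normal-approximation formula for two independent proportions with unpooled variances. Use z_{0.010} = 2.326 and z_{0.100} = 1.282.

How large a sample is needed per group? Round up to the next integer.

n = 458 per group

n = (z_α + z_β)² · [p₁(1−p₁) + p₂(1−p₂)] / (p₁ − p₂)²
  = (2.326 + 1.282)² · (0.37·0.63 + 0.26·0.74) / (0.11)²
  = (3.608)² · (0.2331 + 0.1924) / 0.0121
  = 13.0177 · 0.4255 / 0.0121
  = 457.77
Round up → n = 458 per group.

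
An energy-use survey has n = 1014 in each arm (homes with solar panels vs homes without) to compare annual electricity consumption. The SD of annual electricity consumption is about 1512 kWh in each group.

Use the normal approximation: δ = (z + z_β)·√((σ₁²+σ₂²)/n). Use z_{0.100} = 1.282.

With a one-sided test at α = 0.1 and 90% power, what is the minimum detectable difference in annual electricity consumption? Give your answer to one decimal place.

Minimum detectable difference ≈ 172.2 kWh

δ = (z_α + z_β) · √((σ₁²+σ₂²)/n)
  = (1.282 + 1.282) · √(4572288/1014)
  = 2.564 · √4509.2
  = 2.564 · 67.1503
  = 172.1733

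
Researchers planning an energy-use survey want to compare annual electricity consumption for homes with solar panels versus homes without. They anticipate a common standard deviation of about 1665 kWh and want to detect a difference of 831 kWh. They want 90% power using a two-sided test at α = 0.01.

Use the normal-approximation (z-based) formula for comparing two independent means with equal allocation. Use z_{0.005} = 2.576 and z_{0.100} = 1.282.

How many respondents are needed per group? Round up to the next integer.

n = 120 per group

n = (z_{α/2} + z_β)² · (σ₁² + σ₂²) / δ²
  = (2.576 + 1.282)² · (2·1665² = 5544450) / 831²
  = 14.8842 · 5544450 / 690561
  = 119.50
Round up → n = 120 per group.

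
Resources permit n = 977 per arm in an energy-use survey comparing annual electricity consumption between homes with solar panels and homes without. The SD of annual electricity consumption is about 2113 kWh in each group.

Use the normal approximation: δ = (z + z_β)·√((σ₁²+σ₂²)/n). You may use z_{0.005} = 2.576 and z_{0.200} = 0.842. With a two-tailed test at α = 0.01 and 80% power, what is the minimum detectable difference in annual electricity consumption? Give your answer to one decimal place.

Minimum detectable difference ≈ 326.8 kWh

δ = (z_{α/2} + z_β) · √((σ₁²+σ₂²)/n)
  = (2.576 + 0.842) · √(8929538/977)
  = 3.418 · √9139.8
  = 3.418 · 95.6021
  = 326.7678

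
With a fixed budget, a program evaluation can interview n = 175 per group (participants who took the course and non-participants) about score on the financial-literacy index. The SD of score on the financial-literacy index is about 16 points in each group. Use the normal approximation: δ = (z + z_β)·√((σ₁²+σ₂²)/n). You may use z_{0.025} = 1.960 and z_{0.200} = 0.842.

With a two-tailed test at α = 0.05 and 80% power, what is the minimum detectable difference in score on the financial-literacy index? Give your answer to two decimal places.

δ = (z_{α/2} + z_β) · √((σ₁²+σ₂²)/n)
  = (1.960 + 0.842) · √(512/175)
  = 2.802 · √2.9257
  = 2.802 · 1.7105
  = 4.7927

Minimum detectable difference ≈ 4.79 points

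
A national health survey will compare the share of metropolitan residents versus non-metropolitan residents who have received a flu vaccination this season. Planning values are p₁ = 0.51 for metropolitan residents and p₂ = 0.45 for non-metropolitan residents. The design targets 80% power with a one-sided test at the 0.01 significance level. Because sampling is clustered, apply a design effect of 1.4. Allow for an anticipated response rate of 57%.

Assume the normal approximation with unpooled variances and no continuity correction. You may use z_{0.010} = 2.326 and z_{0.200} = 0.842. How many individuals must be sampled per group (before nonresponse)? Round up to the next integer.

n = (z_α + z_β)² · [p₁(1−p₁) + p₂(1−p₂)] / (p₁ − p₂)²
  = (2.326 + 0.842)² · (0.51·0.49 + 0.45·0.55) / (0.06)²
  = (3.168)² · (0.2499 + 0.2475) / 0.0036
  = 10.0362 · 0.4974 / 0.0036
  = 1386.67
Design effect: 1.4 × 1386.67 = 1941.34.
Adjust for 57% response: 1941.34 / 0.57 = 3405.86.
Round up → n = 3406 per group.

n = 3406 per group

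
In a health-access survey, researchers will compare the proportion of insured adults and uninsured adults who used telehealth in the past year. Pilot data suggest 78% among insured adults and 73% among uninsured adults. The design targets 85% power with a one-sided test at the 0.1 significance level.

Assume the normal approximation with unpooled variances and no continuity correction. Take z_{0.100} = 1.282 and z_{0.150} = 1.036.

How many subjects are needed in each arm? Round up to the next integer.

n = (z_α + z_β)² · [p₁(1−p₁) + p₂(1−p₂)] / (p₁ − p₂)²
  = (1.282 + 1.036)² · (0.78·0.22 + 0.73·0.27) / (0.05)²
  = (2.318)² · (0.1716 + 0.1971) / 0.0025
  = 5.3731 · 0.3687 / 0.0025
  = 792.43
Round up → n = 793 per group.

n = 793 per group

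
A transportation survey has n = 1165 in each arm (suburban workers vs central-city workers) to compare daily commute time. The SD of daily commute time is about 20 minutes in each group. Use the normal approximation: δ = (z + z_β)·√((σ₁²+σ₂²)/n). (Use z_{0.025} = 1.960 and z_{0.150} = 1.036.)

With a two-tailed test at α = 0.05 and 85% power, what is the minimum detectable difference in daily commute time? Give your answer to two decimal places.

Minimum detectable difference ≈ 2.48 minutes

δ = (z_{α/2} + z_β) · √((σ₁²+σ₂²)/n)
  = (1.960 + 1.036) · √(800/1165)
  = 2.996 · √0.6867
  = 2.996 · 0.8287
  = 2.4827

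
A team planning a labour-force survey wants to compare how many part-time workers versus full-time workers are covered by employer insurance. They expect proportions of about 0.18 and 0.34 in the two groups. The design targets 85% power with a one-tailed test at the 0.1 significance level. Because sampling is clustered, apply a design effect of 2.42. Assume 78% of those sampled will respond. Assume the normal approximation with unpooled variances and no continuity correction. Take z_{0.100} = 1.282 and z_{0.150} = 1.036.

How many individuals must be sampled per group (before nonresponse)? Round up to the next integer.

n = 243 per group

n = (z_α + z_β)² · [p₁(1−p₁) + p₂(1−p₂)] / (p₁ − p₂)²
  = (1.282 + 1.036)² · (0.18·0.82 + 0.34·0.66) / (-0.16)²
  = (2.318)² · (0.1476 + 0.2244) / 0.0256
  = 5.3731 · 0.3720 / 0.0256
  = 78.08
Design effect: 2.42 × 78.08 = 188.95.
Adjust for 78% response: 188.95 / 0.78 = 242.24.
Round up → n = 243 per group.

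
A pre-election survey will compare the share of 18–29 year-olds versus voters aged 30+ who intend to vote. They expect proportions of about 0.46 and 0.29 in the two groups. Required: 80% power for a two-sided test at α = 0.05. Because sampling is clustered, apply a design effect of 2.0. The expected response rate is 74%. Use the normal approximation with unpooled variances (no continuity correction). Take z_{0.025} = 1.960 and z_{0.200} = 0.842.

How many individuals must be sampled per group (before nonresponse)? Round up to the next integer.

n = 334 per group

n = (z_{α/2} + z_β)² · [p₁(1−p₁) + p₂(1−p₂)] / (p₁ − p₂)²
  = (1.960 + 0.842)² · (0.46·0.54 + 0.29·0.71) / (0.17)²
  = (2.802)² · (0.2484 + 0.2059) / 0.0289
  = 7.8512 · 0.4543 / 0.0289
  = 123.42
Design effect: 2.0 × 123.42 = 246.84.
Adjust for 74% response: 246.84 / 0.74 = 333.56.
Round up → n = 334 per group.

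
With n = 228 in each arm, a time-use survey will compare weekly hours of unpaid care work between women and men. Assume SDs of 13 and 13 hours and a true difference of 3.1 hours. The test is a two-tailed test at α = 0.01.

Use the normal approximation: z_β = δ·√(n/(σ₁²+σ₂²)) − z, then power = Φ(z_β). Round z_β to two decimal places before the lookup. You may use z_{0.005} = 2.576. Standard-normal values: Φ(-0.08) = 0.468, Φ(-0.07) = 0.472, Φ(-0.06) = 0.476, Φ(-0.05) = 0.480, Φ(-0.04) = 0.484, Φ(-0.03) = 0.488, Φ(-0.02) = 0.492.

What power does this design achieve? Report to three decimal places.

z_β = δ·√(n/(σ₁²+σ₂²)) − z_{α/2}
    = 3.1 · √(228/338) − 2.576
    = 3.1 · 0.82131 − 2.576
    = 2.5461 − 2.576 = -0.0299 → -0.03
Power = Φ(-0.03) = 0.488.

Power ≈ 0.488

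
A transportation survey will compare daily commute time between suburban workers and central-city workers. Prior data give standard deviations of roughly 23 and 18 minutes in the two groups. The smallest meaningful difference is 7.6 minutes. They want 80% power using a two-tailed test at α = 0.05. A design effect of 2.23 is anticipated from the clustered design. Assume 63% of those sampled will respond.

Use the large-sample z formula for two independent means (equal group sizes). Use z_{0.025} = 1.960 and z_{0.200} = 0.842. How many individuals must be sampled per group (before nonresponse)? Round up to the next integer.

n = (z_{α/2} + z_β)² · (σ₁² + σ₂²) / δ²
  = (1.960 + 0.842)² · (23² + 18² = 853) / 7.6²
  = 7.8512 · 853 / 57.76
  = 115.95
Design effect: 2.23 × 115.95 = 258.56.
Adjust for 63% response: 258.56 / 0.63 = 410.41.
Round up → n = 411 per group.

n = 411 per group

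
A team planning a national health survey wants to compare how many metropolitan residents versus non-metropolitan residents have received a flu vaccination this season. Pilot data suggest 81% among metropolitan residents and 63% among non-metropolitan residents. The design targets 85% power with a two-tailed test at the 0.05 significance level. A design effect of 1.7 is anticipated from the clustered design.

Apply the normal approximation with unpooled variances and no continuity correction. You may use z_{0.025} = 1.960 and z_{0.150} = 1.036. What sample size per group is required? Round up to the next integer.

n = (z_{α/2} + z_β)² · [p₁(1−p₁) + p₂(1−p₂)] / (p₁ − p₂)²
  = (1.960 + 1.036)² · (0.81·0.19 + 0.63·0.37) / (0.18)²
  = (2.996)² · (0.1539 + 0.2331) / 0.0324
  = 8.9760 · 0.3870 / 0.0324
  = 107.21
Design effect: 1.7 × 107.21 = 182.26.
Round up → n = 183 per group.

n = 183 per group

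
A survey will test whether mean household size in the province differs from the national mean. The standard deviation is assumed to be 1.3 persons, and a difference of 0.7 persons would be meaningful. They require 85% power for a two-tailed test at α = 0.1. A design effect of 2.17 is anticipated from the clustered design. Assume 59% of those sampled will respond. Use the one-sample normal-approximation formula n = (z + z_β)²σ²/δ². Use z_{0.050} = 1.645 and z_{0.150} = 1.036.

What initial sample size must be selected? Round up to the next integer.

n = (z_{α/2} + z_β)² · σ² / δ²
  = (1.645 + 1.036)² · 1.3² / 0.7²
  = 7.1878 · 1.69 / 0.49
  = 24.79
Design effect: 2.17 × 24.79 = 53.80.
Adjust for 59% response: 53.80 / 0.59 = 91.18.
Round up → n = 92.

n = 92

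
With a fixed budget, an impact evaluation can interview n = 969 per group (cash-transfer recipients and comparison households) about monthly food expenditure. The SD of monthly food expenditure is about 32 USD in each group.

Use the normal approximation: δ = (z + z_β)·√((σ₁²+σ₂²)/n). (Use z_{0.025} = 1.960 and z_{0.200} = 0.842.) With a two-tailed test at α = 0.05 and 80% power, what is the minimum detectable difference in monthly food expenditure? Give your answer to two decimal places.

Minimum detectable difference ≈ 4.07 USD

δ = (z_{α/2} + z_β) · √((σ₁²+σ₂²)/n)
  = (1.960 + 0.842) · √(2048/969)
  = 2.802 · √2.1135
  = 2.802 · 1.4538
  = 4.0735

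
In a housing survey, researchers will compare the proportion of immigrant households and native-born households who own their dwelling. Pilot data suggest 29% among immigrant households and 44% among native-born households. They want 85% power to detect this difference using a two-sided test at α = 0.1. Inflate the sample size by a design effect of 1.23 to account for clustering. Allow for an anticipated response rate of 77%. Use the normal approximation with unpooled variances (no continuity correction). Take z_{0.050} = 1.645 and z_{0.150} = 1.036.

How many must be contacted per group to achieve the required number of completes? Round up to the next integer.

n = (z_{α/2} + z_β)² · [p₁(1−p₁) + p₂(1−p₂)] / (p₁ − p₂)²
  = (1.645 + 1.036)² · (0.29·0.71 + 0.44·0.56) / (-0.15)²
  = (2.681)² · (0.2059 + 0.2464) / 0.0225
  = 7.1878 · 0.4523 / 0.0225
  = 144.49
Design effect: 1.23 × 144.49 = 177.72.
Adjust for 77% response: 177.72 / 0.77 = 230.81.
Round up → n = 231 per group.

n = 231 per group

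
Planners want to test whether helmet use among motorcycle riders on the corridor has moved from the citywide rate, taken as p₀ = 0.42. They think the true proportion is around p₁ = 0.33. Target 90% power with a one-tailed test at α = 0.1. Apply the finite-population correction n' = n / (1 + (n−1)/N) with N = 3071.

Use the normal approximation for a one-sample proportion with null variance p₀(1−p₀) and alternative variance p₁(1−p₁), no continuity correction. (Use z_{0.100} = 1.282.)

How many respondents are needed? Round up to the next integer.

n = [z_α·√(p₀q₀) + z_β·√(p₁q₁)]² / (p₁ − p₀)²
  = [1.282·√(0.42·0.58) + 1.282·√(0.33·0.67)]² / (-0.09)²
  = [1.282·0.4936 + 1.282·0.4702]² / 0.0081
  = [1.2356]² / 0.0081
  = 188.47
Finite-population correction (N = 3071): 188.47 / (1 + (188.47 − 1)/3071) = 177.63.
Round up → n = 178.

n = 178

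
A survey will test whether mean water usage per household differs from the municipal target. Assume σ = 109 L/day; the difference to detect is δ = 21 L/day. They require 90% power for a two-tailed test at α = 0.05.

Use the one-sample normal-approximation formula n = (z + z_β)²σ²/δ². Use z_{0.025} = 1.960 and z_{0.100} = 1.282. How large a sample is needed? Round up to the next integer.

n = 284

n = (z_{α/2} + z_β)² · σ² / δ²
  = (1.960 + 1.282)² · 109² / 21²
  = 10.5106 · 11881 / 441
  = 283.17
Round up → n = 284.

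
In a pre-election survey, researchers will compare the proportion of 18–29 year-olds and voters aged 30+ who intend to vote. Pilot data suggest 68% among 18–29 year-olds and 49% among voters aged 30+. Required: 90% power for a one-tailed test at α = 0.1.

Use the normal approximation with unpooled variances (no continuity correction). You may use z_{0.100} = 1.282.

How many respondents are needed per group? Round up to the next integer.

n = 86 per group

n = (z_α + z_β)² · [p₁(1−p₁) + p₂(1−p₂)] / (p₁ − p₂)²
  = (1.282 + 1.282)² · (0.68·0.32 + 0.49·0.51) / (0.19)²
  = (2.564)² · (0.2176 + 0.2499) / 0.0361
  = 6.5741 · 0.4675 / 0.0361
  = 85.14
Round up → n = 86 per group.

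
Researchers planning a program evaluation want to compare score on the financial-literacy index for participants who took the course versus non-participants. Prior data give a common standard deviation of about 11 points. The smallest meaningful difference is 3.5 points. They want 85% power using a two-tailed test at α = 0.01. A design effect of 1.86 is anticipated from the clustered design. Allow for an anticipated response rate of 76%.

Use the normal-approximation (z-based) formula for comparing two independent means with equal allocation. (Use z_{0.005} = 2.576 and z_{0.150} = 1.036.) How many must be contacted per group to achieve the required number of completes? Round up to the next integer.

n = (z_{α/2} + z_β)² · (σ₁² + σ₂²) / δ²
  = (2.576 + 1.036)² · (2·11² = 242) / 3.5²
  = 13.0465 · 242 / 12.25
  = 257.74
Design effect: 1.86 × 257.74 = 479.39.
Adjust for 76% response: 479.39 / 0.76 = 630.77.
Round up → n = 631 per group.

n = 631 per group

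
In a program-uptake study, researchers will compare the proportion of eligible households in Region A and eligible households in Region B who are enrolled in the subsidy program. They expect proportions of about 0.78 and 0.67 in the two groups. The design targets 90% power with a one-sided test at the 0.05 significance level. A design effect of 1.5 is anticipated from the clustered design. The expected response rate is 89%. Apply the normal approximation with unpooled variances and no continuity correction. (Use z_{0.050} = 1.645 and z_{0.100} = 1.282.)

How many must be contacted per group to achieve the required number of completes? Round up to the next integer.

n = (z_α + z_β)² · [p₁(1−p₁) + p₂(1−p₂)] / (p₁ − p₂)²
  = (1.645 + 1.282)² · (0.78·0.22 + 0.67·0.33) / (0.11)²
  = (2.927)² · (0.1716 + 0.2211) / 0.0121
  = 8.5673 · 0.3927 / 0.0121
  = 278.05
Design effect: 1.5 × 278.05 = 417.07.
Adjust for 89% response: 417.07 / 0.89 = 468.62.
Round up → n = 469 per group.

n = 469 per group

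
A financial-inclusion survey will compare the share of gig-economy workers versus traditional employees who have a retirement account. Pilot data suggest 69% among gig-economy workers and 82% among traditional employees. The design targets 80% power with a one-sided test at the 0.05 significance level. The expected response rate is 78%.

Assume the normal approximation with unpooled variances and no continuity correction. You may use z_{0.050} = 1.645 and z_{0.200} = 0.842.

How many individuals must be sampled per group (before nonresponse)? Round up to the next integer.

n = 170 per group

n = (z_α + z_β)² · [p₁(1−p₁) + p₂(1−p₂)] / (p₁ − p₂)²
  = (1.645 + 0.842)² · (0.69·0.31 + 0.82·0.18) / (-0.13)²
  = (2.487)² · (0.2139 + 0.1476) / 0.0169
  = 6.1852 · 0.3615 / 0.0169
  = 132.30
Adjust for 78% response: 132.30 / 0.78 = 169.62.
Round up → n = 170 per group.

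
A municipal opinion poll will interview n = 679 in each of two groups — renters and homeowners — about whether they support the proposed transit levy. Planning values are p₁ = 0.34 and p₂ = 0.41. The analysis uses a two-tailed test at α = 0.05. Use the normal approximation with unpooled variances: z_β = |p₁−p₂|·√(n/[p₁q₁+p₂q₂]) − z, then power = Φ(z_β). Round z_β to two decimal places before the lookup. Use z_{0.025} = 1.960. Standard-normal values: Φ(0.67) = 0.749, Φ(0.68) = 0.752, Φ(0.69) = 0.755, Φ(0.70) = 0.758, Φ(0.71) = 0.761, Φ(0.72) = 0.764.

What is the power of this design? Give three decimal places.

z_β = |p₁−p₂|·√(n/[p₁q₁+p₂q₂]) − z_{α/2}
    = 0.07 · √(679/0.4663) − 1.960
    = 0.07 · 38.1595 − 1.960
    = 2.6712 − 1.960 = 0.7112 → 0.71
Power = Φ(0.71) = 0.761.

Power ≈ 0.761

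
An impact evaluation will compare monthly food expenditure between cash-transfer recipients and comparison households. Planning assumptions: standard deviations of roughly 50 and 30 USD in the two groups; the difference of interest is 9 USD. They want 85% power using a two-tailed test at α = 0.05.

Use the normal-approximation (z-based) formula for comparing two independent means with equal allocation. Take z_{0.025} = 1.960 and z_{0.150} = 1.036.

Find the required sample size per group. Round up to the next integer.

n = (z_{α/2} + z_β)² · (σ₁² + σ₂²) / δ²
  = (1.960 + 1.036)² · (50² + 30² = 3400) / 9²
  = 8.9760 · 3400 / 81
  = 376.77
Round up → n = 377 per group.

n = 377 per group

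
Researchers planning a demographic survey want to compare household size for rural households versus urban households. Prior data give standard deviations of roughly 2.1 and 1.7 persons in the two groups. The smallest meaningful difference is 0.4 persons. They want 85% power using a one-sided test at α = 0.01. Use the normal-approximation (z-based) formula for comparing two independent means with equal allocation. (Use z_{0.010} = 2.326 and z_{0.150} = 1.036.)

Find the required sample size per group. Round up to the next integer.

n = 516 per group

n = (z_α + z_β)² · (σ₁² + σ₂²) / δ²
  = (2.326 + 1.036)² · (2.1² + 1.7² = 7.3) / 0.4²
  = 11.3030 · 7.3 / 0.16
  = 515.70
Round up → n = 516 per group.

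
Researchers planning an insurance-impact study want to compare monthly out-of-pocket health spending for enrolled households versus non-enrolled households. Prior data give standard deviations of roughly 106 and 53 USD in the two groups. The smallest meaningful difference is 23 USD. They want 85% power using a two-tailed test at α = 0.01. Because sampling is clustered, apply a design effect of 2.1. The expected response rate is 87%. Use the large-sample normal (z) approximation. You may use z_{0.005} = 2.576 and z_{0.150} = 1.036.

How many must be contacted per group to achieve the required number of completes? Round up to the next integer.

n = 837 per group

n = (z_{α/2} + z_β)² · (σ₁² + σ₂²) / δ²
  = (2.576 + 1.036)² · (106² + 53² = 14045) / 23²
  = 13.0465 · 14045 / 529
  = 346.39
Design effect: 2.1 × 346.39 = 727.41.
Adjust for 87% response: 727.41 / 0.87 = 836.11.
Round up → n = 837 per group.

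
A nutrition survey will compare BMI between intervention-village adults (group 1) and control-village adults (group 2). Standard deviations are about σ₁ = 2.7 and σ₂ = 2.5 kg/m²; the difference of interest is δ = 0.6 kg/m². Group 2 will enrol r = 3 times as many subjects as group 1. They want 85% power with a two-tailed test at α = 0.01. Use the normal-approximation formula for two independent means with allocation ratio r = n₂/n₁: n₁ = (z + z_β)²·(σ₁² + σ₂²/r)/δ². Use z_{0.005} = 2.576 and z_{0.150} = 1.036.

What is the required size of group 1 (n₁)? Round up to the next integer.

n₁ = (z_{α/2} + z_β)² · (σ₁² + σ₂²/r) / δ²
   = (2.576 + 1.036)² · (2.7² + 2.5²/3) / 0.6²
   = 13.0465 · (7.29 + 2.0833) / 0.36
   = 13.0465 · 9.3733 / 0.36
   = 339.69
Round up → n₁ = 340; n₂ = r·n₁ = 3 × 340 = 1020.

n₁ = 340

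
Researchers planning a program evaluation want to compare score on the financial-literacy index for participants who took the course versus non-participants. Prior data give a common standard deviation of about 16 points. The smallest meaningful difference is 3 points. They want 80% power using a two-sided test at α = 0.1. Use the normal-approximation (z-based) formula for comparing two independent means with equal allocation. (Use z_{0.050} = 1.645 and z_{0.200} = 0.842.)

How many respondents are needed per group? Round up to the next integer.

n = 352 per group

n = (z_{α/2} + z_β)² · (σ₁² + σ₂²) / δ²
  = (1.645 + 0.842)² · (2·16² = 512) / 3²
  = 6.1852 · 512 / 9
  = 351.87
Round up → n = 352 per group.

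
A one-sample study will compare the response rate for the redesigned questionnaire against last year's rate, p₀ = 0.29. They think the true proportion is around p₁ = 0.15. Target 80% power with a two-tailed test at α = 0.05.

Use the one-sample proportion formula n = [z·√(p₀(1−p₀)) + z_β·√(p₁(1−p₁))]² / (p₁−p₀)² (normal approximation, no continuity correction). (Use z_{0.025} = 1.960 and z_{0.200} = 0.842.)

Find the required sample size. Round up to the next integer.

n = 73

n = [z_{α/2}·√(p₀q₀) + z_β·√(p₁q₁)]² / (p₁ − p₀)²
  = [1.960·√(0.29·0.71) + 0.842·√(0.15·0.85)]² / (-0.14)²
  = [1.960·0.4538 + 0.842·0.3571]² / 0.0196
  = [1.1900]² / 0.0196
  = 72.25
Round up → n = 73.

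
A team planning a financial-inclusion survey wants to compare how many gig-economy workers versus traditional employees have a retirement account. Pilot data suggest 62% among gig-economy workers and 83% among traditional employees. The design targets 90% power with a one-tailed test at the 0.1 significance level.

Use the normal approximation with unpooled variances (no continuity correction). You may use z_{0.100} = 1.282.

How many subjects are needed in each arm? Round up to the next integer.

n = (z_α + z_β)² · [p₁(1−p₁) + p₂(1−p₂)] / (p₁ − p₂)²
  = (1.282 + 1.282)² · (0.62·0.38 + 0.83·0.17) / (-0.21)²
  = (2.564)² · (0.2356 + 0.1411) / 0.0441
  = 6.5741 · 0.3767 / 0.0441
  = 56.16
Round up → n = 57 per group.

n = 57 per group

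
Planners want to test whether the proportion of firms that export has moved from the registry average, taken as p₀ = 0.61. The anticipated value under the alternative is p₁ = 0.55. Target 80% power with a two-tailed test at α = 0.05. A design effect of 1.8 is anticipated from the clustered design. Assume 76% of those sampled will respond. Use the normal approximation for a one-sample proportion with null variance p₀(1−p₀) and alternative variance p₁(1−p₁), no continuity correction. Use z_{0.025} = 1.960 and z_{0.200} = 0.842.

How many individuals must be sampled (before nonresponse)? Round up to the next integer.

n = 1244

n = [z_{α/2}·√(p₀q₀) + z_β·√(p₁q₁)]² / (p₁ − p₀)²
  = [1.960·√(0.61·0.39) + 0.842·√(0.55·0.45)]² / (-0.06)²
  = [1.960·0.4877 + 0.842·0.4975]² / 0.0036
  = [1.3749]² / 0.0036
  = 525.08
Design effect: 1.8 × 525.08 = 945.15.
Adjust for 76% response: 945.15 / 0.76 = 1243.61.
Round up → n = 1244.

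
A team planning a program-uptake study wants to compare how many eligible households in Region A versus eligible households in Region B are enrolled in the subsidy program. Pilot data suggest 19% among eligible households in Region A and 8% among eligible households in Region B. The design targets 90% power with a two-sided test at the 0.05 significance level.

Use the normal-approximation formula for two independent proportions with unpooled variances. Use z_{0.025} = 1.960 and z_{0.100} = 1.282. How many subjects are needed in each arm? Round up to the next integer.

n = (z_{α/2} + z_β)² · [p₁(1−p₁) + p₂(1−p₂)] / (p₁ − p₂)²
  = (1.960 + 1.282)² · (0.19·0.81 + 0.08·0.92) / (0.11)²
  = (3.242)² · (0.1539 + 0.0736) / 0.0121
  = 10.5106 · 0.2275 / 0.0121
  = 197.62
Round up → n = 198 per group.

n = 198 per group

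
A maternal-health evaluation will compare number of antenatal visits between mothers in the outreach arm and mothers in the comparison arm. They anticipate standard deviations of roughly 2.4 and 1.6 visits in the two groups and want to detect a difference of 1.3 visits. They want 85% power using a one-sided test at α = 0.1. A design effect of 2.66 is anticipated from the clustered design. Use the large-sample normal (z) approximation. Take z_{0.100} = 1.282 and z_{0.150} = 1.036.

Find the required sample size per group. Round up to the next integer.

n = 71 per group

n = (z_α + z_β)² · (σ₁² + σ₂²) / δ²
  = (1.282 + 1.036)² · (2.4² + 1.6² = 8.32) / 1.3²
  = 5.3731 · 8.32 / 1.69
  = 26.45
Design effect: 2.66 × 26.45 = 70.36.
Round up → n = 71 per group.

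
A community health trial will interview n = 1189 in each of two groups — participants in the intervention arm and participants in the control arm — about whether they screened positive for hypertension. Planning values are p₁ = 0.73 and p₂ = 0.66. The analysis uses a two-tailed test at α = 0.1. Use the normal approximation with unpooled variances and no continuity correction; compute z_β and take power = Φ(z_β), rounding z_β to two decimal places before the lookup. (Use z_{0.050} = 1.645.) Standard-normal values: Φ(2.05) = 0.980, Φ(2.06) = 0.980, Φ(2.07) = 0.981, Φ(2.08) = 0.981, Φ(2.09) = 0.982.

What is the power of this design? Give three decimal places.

z_β = |p₁−p₂|·√(n/[p₁q₁+p₂q₂]) − z_{α/2}
    = 0.07 · √(1189/0.4215) − 1.645
    = 0.07 · 53.1119 − 1.645
    = 3.7178 − 1.645 = 2.0728 → 2.07
Power = Φ(2.07) = 0.981.

Power ≈ 0.981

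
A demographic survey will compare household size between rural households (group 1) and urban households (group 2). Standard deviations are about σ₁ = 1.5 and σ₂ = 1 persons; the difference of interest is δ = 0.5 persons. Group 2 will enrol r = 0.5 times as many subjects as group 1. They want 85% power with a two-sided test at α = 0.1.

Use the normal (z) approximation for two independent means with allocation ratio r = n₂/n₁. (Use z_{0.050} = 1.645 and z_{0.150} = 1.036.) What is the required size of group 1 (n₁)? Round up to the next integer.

n₁ = 123

n₁ = (z_{α/2} + z_β)² · (σ₁² + σ₂²/r) / δ²
   = (1.645 + 1.036)² · (1.5² + 1²/0.5) / 0.5²
   = 7.1878 · (2.25 + 2) / 0.25
   = 7.1878 · 4.25 / 0.25
   = 122.19
Round up → n₁ = 123; n₂ = r·n₁ = 0.5 × 123 = 62.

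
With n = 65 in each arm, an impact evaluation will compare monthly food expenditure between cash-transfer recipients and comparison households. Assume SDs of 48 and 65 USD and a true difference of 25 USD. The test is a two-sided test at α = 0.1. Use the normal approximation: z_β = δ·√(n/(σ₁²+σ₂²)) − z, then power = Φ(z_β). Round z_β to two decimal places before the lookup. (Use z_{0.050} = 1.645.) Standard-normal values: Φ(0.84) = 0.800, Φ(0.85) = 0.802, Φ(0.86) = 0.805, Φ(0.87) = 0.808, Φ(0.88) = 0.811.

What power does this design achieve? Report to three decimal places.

Power ≈ 0.802

z_β = δ·√(n/(σ₁²+σ₂²)) − z_{α/2}
    = 25 · √(65/6529) − 1.645
    = 25 · 0.09978 − 1.645
    = 2.4944 − 1.645 = 0.8494 → 0.85
Power = Φ(0.85) = 0.802.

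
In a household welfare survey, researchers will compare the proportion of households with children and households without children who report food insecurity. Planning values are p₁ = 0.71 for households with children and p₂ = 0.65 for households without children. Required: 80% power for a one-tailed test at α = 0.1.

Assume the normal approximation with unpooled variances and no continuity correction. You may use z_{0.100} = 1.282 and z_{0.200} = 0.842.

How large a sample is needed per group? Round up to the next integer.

n = (z_α + z_β)² · [p₁(1−p₁) + p₂(1−p₂)] / (p₁ − p₂)²
  = (1.282 + 0.842)² · (0.71·0.29 + 0.65·0.35) / (0.06)²
  = (2.124)² · (0.2059 + 0.2275) / 0.0036
  = 4.5114 · 0.4334 / 0.0036
  = 543.12
Round up → n = 544 per group.

n = 544 per group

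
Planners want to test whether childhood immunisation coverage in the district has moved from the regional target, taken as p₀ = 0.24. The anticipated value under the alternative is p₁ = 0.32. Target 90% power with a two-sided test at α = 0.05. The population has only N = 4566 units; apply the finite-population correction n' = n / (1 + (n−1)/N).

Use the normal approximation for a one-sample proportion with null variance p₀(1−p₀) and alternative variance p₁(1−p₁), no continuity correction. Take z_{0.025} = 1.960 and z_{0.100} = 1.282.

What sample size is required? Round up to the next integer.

n = 301

n = [z_{α/2}·√(p₀q₀) + z_β·√(p₁q₁)]² / (p₁ − p₀)²
  = [1.960·√(0.24·0.76) + 1.282·√(0.32·0.68)]² / (0.08)²
  = [1.960·0.4271 + 1.282·0.4665]² / 0.0064
  = [1.4351]² / 0.0064
  = 321.80
Finite-population correction (N = 4566): 321.80 / (1 + (321.80 − 1)/4566) = 300.68.
Round up → n = 301.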